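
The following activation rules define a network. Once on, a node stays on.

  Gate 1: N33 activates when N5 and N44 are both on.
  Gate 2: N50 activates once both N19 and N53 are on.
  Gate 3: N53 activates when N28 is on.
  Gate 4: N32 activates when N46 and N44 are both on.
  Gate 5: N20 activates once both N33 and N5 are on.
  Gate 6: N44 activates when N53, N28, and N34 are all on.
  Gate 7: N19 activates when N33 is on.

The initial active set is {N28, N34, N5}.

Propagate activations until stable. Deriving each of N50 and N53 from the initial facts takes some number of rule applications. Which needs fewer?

N53

N53: N28 is on, so N53 activates (Gate 3). [1 rule application]
N50: Gate 3: N28 on → N53 on. N53, N28, and N34 are on, so N44 activates (Gate 6). Gate 1: N5 and N44 on → N33 on. Gate 7: N33 on → N19 on. Gate 2: N19 and N53 on → N50 on. [5 rule applications]
N53 needs fewer.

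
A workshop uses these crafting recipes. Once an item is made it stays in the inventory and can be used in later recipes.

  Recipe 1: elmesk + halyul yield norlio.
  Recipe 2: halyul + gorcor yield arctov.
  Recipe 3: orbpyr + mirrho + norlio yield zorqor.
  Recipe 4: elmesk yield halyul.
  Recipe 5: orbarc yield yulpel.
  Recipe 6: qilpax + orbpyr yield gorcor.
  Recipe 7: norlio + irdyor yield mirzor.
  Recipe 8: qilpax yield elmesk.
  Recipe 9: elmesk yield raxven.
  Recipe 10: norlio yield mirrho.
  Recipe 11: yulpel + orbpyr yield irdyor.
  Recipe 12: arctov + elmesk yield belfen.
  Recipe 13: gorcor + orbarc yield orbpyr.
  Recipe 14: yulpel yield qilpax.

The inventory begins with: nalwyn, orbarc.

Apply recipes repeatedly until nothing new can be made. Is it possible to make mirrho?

Yes

Using Recipe 5, orbarc makes yulpel.
Using Recipe 14, yulpel makes qilpax.
Using Recipe 8, qilpax makes elmesk.
Using Recipe 4, elmesk makes halyul.
Using Recipe 1, elmesk and halyul make norlio.
Using Recipe 10, norlio makes mirrho.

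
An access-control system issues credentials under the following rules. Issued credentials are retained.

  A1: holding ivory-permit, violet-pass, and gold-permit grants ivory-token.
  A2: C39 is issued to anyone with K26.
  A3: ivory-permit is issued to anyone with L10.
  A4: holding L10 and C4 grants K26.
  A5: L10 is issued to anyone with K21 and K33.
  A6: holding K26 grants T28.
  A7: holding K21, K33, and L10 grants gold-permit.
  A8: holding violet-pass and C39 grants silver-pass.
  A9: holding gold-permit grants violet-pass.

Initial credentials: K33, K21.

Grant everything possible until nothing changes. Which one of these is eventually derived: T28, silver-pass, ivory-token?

Holding K21 and K33 grants L10 (A5).
Holding K21, K33, and L10 grants gold-permit (A7).
Holding L10 grants ivory-permit (A3).
Holding gold-permit grants violet-pass (A9).
Holding ivory-permit, violet-pass, and gold-permit grants ivory-token (A1).
silver-pass would need violet-pass and C39 (A8), but C39 is never granted. T28 would need K26 (A6), but K26 is never granted.

ivory-token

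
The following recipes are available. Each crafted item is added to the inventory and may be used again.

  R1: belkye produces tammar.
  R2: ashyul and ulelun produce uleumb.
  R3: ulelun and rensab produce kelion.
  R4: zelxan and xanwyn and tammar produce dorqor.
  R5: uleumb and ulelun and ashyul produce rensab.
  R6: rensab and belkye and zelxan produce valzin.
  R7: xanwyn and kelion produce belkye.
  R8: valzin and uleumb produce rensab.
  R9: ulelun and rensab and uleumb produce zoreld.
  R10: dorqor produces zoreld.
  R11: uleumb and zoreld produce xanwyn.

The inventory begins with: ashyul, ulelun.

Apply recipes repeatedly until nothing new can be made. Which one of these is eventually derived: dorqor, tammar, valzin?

tammar

Using R2, ashyul and ulelun make uleumb.
uleumb and ulelun and ashyul → rensab (R5).
Using R9, ulelun, rensab, and uleumb make zoreld.
Using R3, ulelun and rensab make kelion.
uleumb and zoreld → xanwyn (R11).
Using R7, xanwyn and kelion make belkye.
belkye → tammar (R1).
valzin would need rensab, belkye, and zelxan (R6), but zelxan is never obtained. dorqor would need zelxan, xanwyn, and tammar (R4), but zelxan is never obtained.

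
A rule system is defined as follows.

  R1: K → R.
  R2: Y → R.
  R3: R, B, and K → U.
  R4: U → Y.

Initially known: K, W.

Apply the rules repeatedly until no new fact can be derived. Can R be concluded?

From K, R1 gives R.

Yes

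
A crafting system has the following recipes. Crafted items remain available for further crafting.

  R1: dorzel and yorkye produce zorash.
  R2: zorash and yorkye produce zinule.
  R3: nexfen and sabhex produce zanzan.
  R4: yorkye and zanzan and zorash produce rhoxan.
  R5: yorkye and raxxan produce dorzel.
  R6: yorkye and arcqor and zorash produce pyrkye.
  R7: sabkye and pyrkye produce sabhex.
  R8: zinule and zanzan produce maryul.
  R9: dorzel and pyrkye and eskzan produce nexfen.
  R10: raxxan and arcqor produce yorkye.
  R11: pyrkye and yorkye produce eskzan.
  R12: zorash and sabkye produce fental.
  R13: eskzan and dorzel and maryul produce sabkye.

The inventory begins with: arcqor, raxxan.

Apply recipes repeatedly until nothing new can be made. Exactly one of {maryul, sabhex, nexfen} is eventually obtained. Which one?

nexfen

raxxan and arcqor → yorkye (R10).
yorkye and raxxan → dorzel (R5).
Using R1, dorzel and yorkye make zorash.
yorkye and arcqor and zorash → pyrkye (R6).
pyrkye and yorkye → eskzan (R11).
dorzel and pyrkye and eskzan → nexfen (R9).
sabhex would need sabkye and pyrkye (R7), but sabkye is never obtained. maryul would need zinule and zanzan (R8), but zanzan is never obtained.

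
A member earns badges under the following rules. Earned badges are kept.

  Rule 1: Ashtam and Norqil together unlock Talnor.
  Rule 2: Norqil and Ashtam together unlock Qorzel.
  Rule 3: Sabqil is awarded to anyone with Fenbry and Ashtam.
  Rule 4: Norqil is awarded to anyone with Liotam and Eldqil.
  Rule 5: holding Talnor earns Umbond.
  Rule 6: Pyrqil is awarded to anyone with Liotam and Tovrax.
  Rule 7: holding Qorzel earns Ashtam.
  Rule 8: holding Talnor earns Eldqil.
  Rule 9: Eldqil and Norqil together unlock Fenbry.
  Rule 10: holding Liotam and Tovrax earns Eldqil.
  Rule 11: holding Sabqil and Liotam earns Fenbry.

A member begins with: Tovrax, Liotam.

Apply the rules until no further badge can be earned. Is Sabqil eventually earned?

Sabqil would need Fenbry and Ashtam (Rule 3), but Ashtam is never earned.

No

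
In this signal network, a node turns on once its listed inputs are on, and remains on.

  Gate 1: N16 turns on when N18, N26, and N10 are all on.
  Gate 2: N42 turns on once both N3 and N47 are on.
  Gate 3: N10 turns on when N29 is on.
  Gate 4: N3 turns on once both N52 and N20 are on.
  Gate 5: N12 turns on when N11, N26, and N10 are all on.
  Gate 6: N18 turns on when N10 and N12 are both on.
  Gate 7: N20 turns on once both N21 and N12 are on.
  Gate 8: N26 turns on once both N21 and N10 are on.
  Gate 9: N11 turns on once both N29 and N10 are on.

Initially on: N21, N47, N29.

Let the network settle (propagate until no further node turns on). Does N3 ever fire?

N3 would need N52 and N20 (Gate 4), but N52 never turns on.

No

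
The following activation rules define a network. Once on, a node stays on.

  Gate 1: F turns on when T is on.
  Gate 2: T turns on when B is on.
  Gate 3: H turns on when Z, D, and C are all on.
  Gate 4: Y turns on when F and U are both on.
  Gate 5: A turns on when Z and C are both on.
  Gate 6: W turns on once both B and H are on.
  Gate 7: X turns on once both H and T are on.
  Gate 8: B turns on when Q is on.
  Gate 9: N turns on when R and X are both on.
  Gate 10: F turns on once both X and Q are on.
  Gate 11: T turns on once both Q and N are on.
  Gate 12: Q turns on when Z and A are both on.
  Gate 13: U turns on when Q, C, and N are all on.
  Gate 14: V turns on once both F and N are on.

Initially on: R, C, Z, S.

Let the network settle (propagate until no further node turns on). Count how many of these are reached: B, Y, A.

2

Gate 5: Z and C on → A on.
Z and A are on, so Q turns on (Gate 12).
Q is on, so B turns on (Gate 8).
B: reached.
Y would need F and U (Gate 4), but U never turns on.
A: reached.
Reached: B and A — 2 of the 3.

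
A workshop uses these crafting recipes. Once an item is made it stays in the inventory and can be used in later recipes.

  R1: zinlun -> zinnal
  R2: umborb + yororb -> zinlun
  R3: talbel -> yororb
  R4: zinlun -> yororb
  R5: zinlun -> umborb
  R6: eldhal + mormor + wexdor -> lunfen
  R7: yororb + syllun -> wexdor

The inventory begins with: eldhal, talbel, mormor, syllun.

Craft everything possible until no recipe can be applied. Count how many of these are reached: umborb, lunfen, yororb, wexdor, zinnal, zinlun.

3

talbel -> yororb (R3).
yororb + syllun -> wexdor (R7).
Using R6, eldhal, mormor, and wexdor make lunfen.
umborb would need zinlun (R5), but zinlun is never obtained.
lunfen: reached.
yororb: reached.
wexdor: reached.
zinnal would need zinlun (R1), but zinlun is never obtained.
zinlun would need umborb and yororb (R2), but umborb is never obtained.
Reached: lunfen, yororb, and wexdor — 3 of the 6.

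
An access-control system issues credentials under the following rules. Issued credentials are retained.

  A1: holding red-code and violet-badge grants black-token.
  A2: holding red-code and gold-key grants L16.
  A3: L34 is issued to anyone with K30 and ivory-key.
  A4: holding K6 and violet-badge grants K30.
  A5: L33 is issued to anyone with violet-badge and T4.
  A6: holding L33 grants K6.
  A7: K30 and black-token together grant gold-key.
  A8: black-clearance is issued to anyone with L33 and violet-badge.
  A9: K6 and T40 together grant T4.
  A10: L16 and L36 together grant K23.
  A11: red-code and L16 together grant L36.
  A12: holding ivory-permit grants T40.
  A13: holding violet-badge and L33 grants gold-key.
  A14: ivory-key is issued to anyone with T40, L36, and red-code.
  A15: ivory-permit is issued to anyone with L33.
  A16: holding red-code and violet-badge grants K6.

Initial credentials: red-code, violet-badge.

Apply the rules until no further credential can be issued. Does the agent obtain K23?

Holding red-code and violet-badge grants black-token (A1).
Holding red-code and violet-badge grants K6 (A16).
Holding K6 and violet-badge grants K30 (A4).
Holding K30 and black-token grants gold-key (A7).
Holding red-code and gold-key grants L16 (A2).
Holding red-code and L16 grants L36 (A11).
Holding L16 and L36 grants K23 (A10).

Yes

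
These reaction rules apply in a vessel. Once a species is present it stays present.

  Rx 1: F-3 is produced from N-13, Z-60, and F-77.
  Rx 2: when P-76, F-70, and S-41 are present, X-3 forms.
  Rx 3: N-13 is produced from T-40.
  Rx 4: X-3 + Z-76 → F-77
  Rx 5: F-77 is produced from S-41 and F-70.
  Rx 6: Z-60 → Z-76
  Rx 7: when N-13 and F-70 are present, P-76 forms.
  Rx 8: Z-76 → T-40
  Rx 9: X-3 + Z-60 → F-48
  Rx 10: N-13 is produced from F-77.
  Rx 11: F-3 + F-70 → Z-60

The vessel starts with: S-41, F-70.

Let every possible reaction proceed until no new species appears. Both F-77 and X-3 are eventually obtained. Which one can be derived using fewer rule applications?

F-77

F-77: S-41 and F-70 present → F-77 forms (Rx 5). [1 rule application]
X-3: S-41 and F-70 present → F-77 forms (Rx 5). F-77 present → N-13 forms (Rx 10). N-13 and F-70 present → P-76 forms (Rx 7). P-76, F-70, and S-41 present → X-3 forms (Rx 2). [4 rule applications]
F-77 needs fewer.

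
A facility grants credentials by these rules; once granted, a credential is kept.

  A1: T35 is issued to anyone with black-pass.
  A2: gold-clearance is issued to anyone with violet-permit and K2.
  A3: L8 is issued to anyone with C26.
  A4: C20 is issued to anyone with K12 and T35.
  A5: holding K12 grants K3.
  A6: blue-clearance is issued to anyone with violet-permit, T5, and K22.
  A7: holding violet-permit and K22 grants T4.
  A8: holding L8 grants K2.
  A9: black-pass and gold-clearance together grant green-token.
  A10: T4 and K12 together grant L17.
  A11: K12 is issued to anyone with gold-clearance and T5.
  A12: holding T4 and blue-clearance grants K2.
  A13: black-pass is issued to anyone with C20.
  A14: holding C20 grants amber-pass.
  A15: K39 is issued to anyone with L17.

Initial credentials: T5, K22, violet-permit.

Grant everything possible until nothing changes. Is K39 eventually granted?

Holding violet-permit, T5, and K22 grants blue-clearance (A6).
Holding violet-permit and K22 grants T4 (A7).
Holding T4 and blue-clearance grants K2 (A12).
Holding violet-permit and K2 grants gold-clearance (A2).
Holding gold-clearance and T5 grants K12 (A11).
Holding T4 and K12 grants L17 (A10).
Holding L17 grants K39 (A15).

Yes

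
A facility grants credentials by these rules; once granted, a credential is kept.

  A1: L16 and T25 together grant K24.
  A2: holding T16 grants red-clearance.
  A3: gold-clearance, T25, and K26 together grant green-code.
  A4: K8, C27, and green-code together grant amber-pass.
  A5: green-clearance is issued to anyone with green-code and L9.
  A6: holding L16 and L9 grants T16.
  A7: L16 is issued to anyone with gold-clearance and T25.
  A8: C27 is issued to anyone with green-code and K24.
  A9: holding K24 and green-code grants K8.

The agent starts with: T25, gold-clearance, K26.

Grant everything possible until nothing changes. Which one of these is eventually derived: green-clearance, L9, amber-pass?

Holding gold-clearance and T25 grants L16 (A7).
Holding gold-clearance, T25, and K26 grants green-code (A3).
Holding L16 and T25 grants K24 (A1).
Holding K24 and green-code grants K8 (A9).
Holding green-code and K24 grants C27 (A8).
Holding K8, C27, and green-code grants amber-pass (A4).
No rule produces L9, and it is not given. green-clearance would need green-code and L9 (A5), but L9 is never granted.

amber-pass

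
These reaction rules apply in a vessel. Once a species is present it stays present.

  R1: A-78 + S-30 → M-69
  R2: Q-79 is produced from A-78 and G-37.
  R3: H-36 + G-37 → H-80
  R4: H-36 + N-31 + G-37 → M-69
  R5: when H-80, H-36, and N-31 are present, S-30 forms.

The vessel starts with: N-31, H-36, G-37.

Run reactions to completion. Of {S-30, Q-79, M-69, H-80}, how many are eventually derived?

H-36, N-31, and G-37 present → M-69 forms (R4).
H-36 and G-37 present → H-80 forms (R3).
H-80, H-36, and N-31 present → S-30 forms (R5).
S-30: reached.
Q-79 would need A-78 and G-37 (R2), but A-78 never forms.
M-69: reached.
H-80: reached.
Reached: S-30, M-69, and H-80 — 3 of the 4.

3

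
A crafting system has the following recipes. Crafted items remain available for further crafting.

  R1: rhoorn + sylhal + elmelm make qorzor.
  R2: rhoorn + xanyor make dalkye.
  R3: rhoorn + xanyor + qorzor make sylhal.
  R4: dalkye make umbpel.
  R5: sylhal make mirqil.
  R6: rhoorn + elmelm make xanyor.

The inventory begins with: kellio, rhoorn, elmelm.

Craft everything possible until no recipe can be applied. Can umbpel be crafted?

Yes

rhoorn + elmelm → xanyor (R6).
Using R2, rhoorn and xanyor make dalkye.
Using R4, dalkye makes umbpel.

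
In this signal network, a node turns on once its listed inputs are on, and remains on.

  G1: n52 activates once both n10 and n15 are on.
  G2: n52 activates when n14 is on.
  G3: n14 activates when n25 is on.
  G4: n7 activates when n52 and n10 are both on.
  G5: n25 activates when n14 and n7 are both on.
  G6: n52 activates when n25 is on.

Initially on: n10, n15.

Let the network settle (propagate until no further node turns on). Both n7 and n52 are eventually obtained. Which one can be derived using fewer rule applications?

n52

n52: n10 and n15 are on, so n52 activates (G1). [1 rule application]
n7: n10 and n15 are on, so n52 activates (G1). n52 and n10 are on, so n7 activates (G4). [2 rule applications]
n52 needs fewer.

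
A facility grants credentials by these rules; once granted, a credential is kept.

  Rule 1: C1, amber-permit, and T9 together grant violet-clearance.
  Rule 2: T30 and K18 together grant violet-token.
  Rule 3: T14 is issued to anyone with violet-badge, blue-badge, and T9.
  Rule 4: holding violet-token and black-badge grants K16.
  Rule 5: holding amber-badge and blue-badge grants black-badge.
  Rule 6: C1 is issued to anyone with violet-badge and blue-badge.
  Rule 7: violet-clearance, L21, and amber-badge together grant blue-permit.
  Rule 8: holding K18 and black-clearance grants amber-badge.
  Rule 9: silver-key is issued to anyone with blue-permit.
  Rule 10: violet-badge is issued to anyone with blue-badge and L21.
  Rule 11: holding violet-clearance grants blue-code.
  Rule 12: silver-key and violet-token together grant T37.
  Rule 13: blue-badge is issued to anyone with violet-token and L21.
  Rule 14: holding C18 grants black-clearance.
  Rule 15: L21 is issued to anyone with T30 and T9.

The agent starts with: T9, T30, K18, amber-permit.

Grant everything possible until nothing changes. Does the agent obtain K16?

K16 would need violet-token and black-badge (Rule 4), but black-badge is never granted.

No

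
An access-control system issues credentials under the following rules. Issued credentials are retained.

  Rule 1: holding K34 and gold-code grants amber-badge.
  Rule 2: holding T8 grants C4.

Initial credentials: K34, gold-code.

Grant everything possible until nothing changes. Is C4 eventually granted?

No

C4 would need T8 (Rule 2), but T8 is never granted.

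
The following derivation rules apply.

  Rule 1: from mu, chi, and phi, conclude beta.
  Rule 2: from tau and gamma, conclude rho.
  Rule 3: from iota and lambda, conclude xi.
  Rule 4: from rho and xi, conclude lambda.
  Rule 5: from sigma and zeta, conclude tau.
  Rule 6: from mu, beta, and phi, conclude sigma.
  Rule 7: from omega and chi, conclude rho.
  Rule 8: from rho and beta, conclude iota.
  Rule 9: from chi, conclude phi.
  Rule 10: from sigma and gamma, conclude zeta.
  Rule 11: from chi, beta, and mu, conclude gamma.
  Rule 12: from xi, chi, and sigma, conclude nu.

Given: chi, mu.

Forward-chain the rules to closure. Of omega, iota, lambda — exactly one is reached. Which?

From chi, Rule 9 gives phi.
mu, chi, and phi hold, so beta follows (Rule 1).
chi, beta, and mu hold, so gamma follows (Rule 11).
mu, beta, and phi hold, so sigma follows (Rule 6).
sigma and gamma hold, so zeta follows (Rule 10).
sigma and zeta hold, so tau follows (Rule 5).
tau and gamma hold, so rho follows (Rule 2).
rho and beta hold, so iota follows (Rule 8).
No rule produces omega, and it is not given. lambda would need rho and xi (Rule 4), but xi is never established.

iota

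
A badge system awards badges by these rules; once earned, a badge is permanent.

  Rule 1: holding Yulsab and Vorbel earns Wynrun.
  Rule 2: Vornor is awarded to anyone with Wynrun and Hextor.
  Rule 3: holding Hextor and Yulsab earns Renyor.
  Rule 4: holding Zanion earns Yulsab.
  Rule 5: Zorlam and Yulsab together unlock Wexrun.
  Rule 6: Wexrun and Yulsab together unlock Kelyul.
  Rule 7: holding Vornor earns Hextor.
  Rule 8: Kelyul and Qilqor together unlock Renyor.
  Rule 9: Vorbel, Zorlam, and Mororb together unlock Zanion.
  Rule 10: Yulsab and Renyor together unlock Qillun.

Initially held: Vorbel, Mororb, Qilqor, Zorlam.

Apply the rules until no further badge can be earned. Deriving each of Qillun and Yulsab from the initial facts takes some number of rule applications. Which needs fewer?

Yulsab: With Vorbel, Zorlam, and Mororb, Zanion is earned (Rule 9). With Zanion, Yulsab is earned (Rule 4). [2 rule applications]
Qillun: With Vorbel, Zorlam, and Mororb, Zanion is earned (Rule 9). With Zanion, Yulsab is earned (Rule 4). With Zorlam and Yulsab, Wexrun is earned (Rule 5). With Wexrun and Yulsab, Kelyul is earned (Rule 6). With Kelyul and Qilqor, Renyor is earned (Rule 8). With Yulsab and Renyor, Qillun is earned (Rule 10). [6 rule applications]
Yulsab needs fewer.

Yulsab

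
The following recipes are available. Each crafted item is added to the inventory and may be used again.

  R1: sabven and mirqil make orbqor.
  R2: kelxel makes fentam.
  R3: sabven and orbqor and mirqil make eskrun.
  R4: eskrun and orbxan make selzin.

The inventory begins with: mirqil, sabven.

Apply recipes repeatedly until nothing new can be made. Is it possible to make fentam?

No

fentam would need kelxel (R2), but kelxel is never obtained.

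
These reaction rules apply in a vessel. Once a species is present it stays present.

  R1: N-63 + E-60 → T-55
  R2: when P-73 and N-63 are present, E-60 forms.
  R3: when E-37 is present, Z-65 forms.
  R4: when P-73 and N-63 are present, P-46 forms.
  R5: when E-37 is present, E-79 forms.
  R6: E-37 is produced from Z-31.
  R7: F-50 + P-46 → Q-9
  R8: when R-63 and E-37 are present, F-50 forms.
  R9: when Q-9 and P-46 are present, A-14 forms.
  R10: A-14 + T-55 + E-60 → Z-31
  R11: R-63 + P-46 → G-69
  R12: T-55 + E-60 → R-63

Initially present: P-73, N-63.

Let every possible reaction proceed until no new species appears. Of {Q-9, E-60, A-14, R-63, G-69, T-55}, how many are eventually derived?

4

P-73 and N-63 present → E-60 forms (R2).
P-73 and N-63 present → P-46 forms (R4).
N-63 and E-60 present → T-55 forms (R1).
T-55 and E-60 present → R-63 forms (R12).
R-63 and P-46 present → G-69 forms (R11).
Q-9 would need F-50 and P-46 (R7), but F-50 never forms.
E-60: reached.
A-14 would need Q-9 and P-46 (R9), but Q-9 never forms.
R-63: reached.
G-69: reached.
T-55: reached.
Reached: E-60, R-63, G-69, and T-55 — 4 of the 6.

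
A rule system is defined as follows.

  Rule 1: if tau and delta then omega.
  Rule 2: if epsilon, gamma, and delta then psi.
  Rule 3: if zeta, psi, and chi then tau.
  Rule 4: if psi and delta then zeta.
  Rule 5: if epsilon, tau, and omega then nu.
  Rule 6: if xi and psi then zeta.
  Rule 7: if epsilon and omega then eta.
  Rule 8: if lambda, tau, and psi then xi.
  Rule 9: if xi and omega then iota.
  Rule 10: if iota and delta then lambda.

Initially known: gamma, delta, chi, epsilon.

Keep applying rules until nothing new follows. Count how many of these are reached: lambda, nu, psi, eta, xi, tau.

From epsilon, gamma, and delta, Rule 2 gives psi.
From psi and delta, Rule 4 gives zeta.
From zeta, psi, and chi, Rule 3 gives tau.
tau and delta hold, so omega follows (Rule 1).
epsilon, tau, and omega hold, so nu follows (Rule 5).
epsilon and omega hold, so eta follows (Rule 7).
lambda would need iota and delta (Rule 10), but iota is never established.
nu: reached.
psi: reached.
eta: reached.
xi would need lambda, tau, and psi (Rule 8), but lambda is never established.
tau: reached.
Reached: nu, psi, eta, and tau — 4 of the 6.

4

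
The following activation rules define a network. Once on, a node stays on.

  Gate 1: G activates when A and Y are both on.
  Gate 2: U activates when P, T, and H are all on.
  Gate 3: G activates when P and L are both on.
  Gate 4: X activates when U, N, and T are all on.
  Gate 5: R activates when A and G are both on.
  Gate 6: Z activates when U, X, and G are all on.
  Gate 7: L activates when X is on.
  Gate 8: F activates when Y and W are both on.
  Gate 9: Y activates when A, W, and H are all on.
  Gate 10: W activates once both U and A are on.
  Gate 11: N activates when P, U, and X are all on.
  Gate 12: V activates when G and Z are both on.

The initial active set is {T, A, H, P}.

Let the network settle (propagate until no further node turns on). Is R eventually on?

Gate 2: P, T, and H on → U on.
Gate 10: U and A on → W on.
Gate 9: A, W, and H on → Y on.
Gate 1: A and Y on → G on.
A and G are on, so R activates (Gate 5).

Yes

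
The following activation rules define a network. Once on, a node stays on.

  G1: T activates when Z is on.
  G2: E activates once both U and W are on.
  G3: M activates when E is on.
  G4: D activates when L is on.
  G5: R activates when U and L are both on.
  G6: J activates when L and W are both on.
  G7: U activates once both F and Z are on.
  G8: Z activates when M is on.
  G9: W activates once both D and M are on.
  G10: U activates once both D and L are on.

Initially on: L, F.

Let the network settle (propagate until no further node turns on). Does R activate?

Yes

G4: L on → D on.
D and L are on, so U activates (G10).
U and L are on, so R activates (G5).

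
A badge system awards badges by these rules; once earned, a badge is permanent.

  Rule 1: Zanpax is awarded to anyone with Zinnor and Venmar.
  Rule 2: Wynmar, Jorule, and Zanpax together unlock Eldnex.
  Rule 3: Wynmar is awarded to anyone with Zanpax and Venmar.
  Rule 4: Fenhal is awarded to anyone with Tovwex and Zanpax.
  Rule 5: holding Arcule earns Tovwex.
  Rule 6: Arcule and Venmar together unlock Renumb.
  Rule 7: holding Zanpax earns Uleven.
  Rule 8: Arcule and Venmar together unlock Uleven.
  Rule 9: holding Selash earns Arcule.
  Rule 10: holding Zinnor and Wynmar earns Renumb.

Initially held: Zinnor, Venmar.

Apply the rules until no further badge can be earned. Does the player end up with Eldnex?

Eldnex would need Wynmar, Jorule, and Zanpax (Rule 2), but Jorule is never earned.

No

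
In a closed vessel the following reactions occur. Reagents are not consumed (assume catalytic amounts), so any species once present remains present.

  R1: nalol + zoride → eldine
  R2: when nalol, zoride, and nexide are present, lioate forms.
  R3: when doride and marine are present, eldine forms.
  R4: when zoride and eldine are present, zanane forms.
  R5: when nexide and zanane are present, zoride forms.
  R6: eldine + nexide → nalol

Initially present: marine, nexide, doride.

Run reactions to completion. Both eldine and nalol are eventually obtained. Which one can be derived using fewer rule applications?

eldine: doride and marine present → eldine forms (R3). [1 rule application]
nalol: doride and marine present → eldine forms (R3). eldine and nexide present → nalol forms (R6). [2 rule applications]
eldine needs fewer.

eldine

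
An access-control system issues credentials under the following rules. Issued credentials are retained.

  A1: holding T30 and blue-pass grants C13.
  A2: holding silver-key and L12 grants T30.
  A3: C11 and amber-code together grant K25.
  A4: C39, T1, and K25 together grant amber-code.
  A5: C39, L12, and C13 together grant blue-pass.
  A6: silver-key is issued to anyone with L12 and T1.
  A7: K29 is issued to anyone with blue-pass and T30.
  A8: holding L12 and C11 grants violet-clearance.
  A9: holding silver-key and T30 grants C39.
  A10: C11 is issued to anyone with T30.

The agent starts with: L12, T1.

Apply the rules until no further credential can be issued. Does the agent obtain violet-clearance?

Holding L12 and T1 grants silver-key (A6).
Holding silver-key and L12 grants T30 (A2).
Holding T30 grants C11 (A10).
Holding L12 and C11 grants violet-clearance (A8).

Yes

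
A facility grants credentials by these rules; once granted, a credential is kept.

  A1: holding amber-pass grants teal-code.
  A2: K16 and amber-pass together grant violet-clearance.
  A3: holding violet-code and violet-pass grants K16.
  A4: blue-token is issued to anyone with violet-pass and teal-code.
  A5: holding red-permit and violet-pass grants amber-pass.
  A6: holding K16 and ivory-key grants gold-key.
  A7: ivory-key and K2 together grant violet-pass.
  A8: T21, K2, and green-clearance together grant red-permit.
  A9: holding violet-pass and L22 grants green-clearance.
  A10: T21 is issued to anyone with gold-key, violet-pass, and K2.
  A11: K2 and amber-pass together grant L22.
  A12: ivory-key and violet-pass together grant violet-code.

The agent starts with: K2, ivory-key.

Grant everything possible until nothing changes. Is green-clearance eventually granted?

No

green-clearance would need violet-pass and L22 (A9), but L22 is never granted.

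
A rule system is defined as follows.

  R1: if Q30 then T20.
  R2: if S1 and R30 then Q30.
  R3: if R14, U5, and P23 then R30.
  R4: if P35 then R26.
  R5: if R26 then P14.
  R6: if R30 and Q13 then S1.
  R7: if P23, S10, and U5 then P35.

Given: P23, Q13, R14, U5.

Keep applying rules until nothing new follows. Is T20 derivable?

R14, U5, and P23 hold, so R30 follows (R3).
R30 and Q13 hold, so S1 follows (R6).
From S1 and R30, R2 gives Q30.
Q30 holds, so T20 follows (R1).

Yes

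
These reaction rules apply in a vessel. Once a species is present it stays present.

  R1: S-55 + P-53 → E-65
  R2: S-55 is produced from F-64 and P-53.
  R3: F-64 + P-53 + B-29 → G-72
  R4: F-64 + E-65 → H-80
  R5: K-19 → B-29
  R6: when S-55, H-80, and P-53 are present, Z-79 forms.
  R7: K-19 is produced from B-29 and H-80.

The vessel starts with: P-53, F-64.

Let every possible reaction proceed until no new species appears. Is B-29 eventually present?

B-29 would need K-19 (R5), but K-19 never forms.

No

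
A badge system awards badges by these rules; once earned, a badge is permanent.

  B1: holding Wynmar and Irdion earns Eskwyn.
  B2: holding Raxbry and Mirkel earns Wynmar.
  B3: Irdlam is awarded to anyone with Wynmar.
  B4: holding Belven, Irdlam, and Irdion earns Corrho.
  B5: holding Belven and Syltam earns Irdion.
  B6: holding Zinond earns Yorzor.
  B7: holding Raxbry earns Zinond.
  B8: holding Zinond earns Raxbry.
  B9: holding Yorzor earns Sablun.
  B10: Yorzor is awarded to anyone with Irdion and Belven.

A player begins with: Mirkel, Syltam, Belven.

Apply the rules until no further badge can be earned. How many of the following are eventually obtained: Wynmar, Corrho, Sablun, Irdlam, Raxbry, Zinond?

With Belven and Syltam, Irdion is earned (B5).
With Irdion and Belven, Yorzor is earned (B10).
With Yorzor, Sablun is earned (B9).
Wynmar would need Raxbry and Mirkel (B2), but Raxbry is never earned.
Corrho would need Belven, Irdlam, and Irdion (B4), but Irdlam is never earned.
Sablun: reached.
Irdlam would need Wynmar (B3), but Wynmar is never earned.
Raxbry would need Zinond (B8), but Zinond is never earned.
Zinond would need Raxbry (B7), but Raxbry is never earned.
Reached: Sablun — 1 of the 6.

1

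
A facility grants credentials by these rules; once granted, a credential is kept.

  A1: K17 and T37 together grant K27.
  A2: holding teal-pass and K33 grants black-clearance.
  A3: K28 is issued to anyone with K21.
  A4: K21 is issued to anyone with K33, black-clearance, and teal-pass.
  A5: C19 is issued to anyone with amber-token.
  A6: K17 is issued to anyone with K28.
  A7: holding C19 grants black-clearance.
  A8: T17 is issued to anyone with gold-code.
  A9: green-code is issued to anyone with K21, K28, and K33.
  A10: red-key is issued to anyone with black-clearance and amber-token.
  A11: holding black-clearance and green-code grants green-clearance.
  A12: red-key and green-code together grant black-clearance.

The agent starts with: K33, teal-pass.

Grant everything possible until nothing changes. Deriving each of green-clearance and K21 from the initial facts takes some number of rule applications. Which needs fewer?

K21: Holding teal-pass and K33 grants black-clearance (A2). Holding K33, black-clearance, and teal-pass grants K21 (A4). [2 rule applications]
green-clearance: Holding teal-pass and K33 grants black-clearance (A2). Holding K33, black-clearance, and teal-pass grants K21 (A4). Holding K21 grants K28 (A3). Holding K21, K28, and K33 grants green-code (A9). Holding black-clearance and green-code grants green-clearance (A11). [5 rule applications]
K21 needs fewer.

K21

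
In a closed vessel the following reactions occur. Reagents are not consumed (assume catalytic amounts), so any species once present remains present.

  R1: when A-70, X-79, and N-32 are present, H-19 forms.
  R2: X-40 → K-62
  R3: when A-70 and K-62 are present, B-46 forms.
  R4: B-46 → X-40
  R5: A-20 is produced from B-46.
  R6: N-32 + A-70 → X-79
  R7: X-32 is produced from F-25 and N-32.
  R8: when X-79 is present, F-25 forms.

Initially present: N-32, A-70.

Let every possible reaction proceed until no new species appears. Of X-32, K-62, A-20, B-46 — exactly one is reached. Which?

X-32

N-32 and A-70 present → X-79 forms (R6).
X-79 present → F-25 forms (R8).
F-25 and N-32 present → X-32 forms (R7).
B-46 would need A-70 and K-62 (R3), but K-62 never forms. A-20 would need B-46 (R5), but B-46 never forms. K-62 would need X-40 (R2), but X-40 never forms.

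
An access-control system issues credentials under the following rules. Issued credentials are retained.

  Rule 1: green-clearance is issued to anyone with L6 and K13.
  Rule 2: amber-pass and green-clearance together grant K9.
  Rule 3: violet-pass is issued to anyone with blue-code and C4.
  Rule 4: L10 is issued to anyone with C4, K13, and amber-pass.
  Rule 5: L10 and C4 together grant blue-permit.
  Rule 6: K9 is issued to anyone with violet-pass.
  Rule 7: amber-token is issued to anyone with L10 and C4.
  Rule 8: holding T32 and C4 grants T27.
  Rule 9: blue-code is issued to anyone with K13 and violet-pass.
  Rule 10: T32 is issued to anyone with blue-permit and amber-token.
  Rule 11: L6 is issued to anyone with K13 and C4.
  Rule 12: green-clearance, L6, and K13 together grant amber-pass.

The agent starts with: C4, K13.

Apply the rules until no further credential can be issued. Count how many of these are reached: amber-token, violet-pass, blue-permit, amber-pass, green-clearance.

Holding K13 and C4 grants L6 (Rule 11).
Holding L6 and K13 grants green-clearance (Rule 1).
Holding green-clearance, L6, and K13 grants amber-pass (Rule 12).
Holding C4, K13, and amber-pass grants L10 (Rule 4).
Holding L10 and C4 grants blue-permit (Rule 5).
Holding L10 and C4 grants amber-token (Rule 7).
amber-token: reached.
violet-pass would need blue-code and C4 (Rule 3), but blue-code is never granted.
blue-permit: reached.
amber-pass: reached.
green-clearance: reached.
Reached: amber-token, blue-permit, amber-pass, and green-clearance — 4 of the 5.

4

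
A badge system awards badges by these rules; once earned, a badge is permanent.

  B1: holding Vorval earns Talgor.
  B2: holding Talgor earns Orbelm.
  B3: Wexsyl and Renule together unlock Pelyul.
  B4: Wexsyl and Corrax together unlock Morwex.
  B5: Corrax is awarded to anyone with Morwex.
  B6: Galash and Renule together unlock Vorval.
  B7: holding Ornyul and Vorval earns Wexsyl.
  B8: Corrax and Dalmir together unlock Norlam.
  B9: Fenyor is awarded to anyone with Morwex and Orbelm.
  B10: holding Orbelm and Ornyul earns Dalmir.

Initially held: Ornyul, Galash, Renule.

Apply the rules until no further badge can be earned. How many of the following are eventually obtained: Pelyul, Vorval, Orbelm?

With Galash and Renule, Vorval is earned (B6).
With Vorval, Talgor is earned (B1).
With Ornyul and Vorval, Wexsyl is earned (B7).
With Talgor, Orbelm is earned (B2).
With Wexsyl and Renule, Pelyul is earned (B3).
Pelyul: reached.
Vorval: reached.
Orbelm: reached.
All 3 are reached.

3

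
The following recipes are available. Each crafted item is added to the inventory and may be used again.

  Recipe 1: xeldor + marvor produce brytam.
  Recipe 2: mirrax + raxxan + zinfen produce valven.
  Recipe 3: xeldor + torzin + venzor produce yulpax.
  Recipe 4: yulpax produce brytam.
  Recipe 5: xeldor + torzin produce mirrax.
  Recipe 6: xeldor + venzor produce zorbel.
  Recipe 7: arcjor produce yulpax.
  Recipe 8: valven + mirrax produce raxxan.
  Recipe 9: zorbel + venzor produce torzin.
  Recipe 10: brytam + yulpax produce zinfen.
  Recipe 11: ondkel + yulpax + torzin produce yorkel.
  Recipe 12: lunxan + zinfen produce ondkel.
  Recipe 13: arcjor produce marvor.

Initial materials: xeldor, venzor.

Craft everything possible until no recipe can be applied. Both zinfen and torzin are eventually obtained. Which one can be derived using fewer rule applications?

torzin

torzin: Using Recipe 6, xeldor and venzor make zorbel. Using Recipe 9, zorbel and venzor make torzin. [2 rule applications]
zinfen: Using Recipe 6, xeldor and venzor make zorbel. Using Recipe 9, zorbel and venzor make torzin. xeldor + torzin + venzor → yulpax (Recipe 3). Using Recipe 4, yulpax makes brytam. Using Recipe 10, brytam and yulpax make zinfen. [5 rule applications]
torzin needs fewer.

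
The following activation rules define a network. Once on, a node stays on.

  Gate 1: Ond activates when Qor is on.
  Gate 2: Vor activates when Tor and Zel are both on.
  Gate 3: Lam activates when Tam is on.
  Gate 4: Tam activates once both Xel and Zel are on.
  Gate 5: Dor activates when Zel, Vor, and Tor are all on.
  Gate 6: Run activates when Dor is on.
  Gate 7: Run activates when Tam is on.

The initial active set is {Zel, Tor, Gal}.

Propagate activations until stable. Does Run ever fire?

Tor and Zel are on, so Vor activates (Gate 2).
Zel, Vor, and Tor are on, so Dor activates (Gate 5).
Gate 6: Dor on → Run on.

Yes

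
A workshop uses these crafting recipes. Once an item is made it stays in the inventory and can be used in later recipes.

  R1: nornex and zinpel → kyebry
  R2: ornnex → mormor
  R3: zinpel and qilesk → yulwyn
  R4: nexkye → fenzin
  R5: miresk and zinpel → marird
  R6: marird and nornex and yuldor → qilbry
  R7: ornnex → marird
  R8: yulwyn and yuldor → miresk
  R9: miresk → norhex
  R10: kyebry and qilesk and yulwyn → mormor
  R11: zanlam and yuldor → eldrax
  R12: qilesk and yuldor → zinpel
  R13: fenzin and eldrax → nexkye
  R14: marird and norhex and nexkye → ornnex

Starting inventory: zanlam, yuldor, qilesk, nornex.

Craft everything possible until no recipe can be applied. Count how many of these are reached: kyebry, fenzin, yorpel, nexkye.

qilesk and yuldor → zinpel (R12).
Using R1, nornex and zinpel make kyebry.
kyebry: reached.
fenzin would need nexkye (R4), but nexkye is never obtained.
No rule produces yorpel, and it is not given.
nexkye would need fenzin and eldrax (R13), but fenzin is never obtained.
Reached: kyebry — 1 of the 4.

1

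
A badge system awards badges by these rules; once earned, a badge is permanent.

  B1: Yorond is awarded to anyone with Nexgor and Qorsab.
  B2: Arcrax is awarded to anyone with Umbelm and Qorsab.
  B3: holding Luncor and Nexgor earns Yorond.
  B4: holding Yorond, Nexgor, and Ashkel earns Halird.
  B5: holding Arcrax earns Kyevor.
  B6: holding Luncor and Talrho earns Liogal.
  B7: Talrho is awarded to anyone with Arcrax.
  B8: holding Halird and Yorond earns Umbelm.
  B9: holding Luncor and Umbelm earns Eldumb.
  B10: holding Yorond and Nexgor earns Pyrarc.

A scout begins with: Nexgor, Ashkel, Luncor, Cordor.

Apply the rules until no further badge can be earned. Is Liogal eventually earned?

Liogal would need Luncor and Talrho (B6), but Talrho is never earned.

No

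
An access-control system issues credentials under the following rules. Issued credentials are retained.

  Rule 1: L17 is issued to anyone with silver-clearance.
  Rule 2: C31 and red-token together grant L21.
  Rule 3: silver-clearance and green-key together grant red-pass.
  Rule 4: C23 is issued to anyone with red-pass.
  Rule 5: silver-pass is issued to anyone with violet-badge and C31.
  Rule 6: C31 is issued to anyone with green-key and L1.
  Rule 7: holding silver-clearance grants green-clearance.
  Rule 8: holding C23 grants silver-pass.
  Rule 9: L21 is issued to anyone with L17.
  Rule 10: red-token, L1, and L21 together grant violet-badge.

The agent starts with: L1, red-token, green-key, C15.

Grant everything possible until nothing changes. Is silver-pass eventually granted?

Holding green-key and L1 grants C31 (Rule 6).
Holding C31 and red-token grants L21 (Rule 2).
Holding red-token, L1, and L21 grants violet-badge (Rule 10).
Holding violet-badge and C31 grants silver-pass (Rule 5).

Yes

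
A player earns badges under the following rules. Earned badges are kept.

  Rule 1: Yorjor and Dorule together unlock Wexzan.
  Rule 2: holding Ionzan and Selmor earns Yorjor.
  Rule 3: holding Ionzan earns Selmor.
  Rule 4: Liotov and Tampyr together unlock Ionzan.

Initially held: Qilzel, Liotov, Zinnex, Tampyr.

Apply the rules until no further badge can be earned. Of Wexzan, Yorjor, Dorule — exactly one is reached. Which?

Yorjor

With Liotov and Tampyr, Ionzan is earned (Rule 4).
With Ionzan, Selmor is earned (Rule 3).
With Ionzan and Selmor, Yorjor is earned (Rule 2).
Wexzan would need Yorjor and Dorule (Rule 1), but Dorule is never earned. No rule produces Dorule, and it is not given.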